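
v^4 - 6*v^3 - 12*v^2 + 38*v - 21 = (v - 7)*(v - 1)^2*(v + 3)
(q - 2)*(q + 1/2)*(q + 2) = q^3 + q^2/2 - 4*q - 2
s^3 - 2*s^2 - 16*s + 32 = (s - 4)*(s - 2)*(s + 4)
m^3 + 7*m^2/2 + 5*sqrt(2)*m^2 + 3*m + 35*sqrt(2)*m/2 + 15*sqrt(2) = (m + 3/2)*(m + 2)*(m + 5*sqrt(2))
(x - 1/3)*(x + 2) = x^2 + 5*x/3 - 2/3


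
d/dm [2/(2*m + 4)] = -1/(m + 2)^2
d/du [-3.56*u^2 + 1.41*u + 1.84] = 1.41 - 7.12*u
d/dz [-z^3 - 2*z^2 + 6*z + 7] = -3*z^2 - 4*z + 6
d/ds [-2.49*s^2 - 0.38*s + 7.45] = -4.98*s - 0.38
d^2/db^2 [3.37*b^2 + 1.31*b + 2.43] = 6.74000000000000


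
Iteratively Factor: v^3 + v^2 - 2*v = (v + 2)*(v^2 - v) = v*(v + 2)*(v - 1)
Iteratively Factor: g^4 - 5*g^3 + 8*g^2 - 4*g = (g)*(g^3 - 5*g^2 + 8*g - 4) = g*(g - 2)*(g^2 - 3*g + 2) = g*(g - 2)*(g - 1)*(g - 2)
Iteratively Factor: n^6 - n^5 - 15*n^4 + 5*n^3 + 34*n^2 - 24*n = (n + 2)*(n^5 - 3*n^4 - 9*n^3 + 23*n^2 - 12*n) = (n + 2)*(n + 3)*(n^4 - 6*n^3 + 9*n^2 - 4*n) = n*(n + 2)*(n + 3)*(n^3 - 6*n^2 + 9*n - 4) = n*(n - 4)*(n + 2)*(n + 3)*(n^2 - 2*n + 1) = n*(n - 4)*(n - 1)*(n + 2)*(n + 3)*(n - 1)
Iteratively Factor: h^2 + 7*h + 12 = (h + 3)*(h + 4)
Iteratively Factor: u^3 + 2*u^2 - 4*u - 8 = (u + 2)*(u^2 - 4) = (u + 2)^2*(u - 2)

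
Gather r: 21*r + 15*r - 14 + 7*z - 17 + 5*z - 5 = 36*r + 12*z - 36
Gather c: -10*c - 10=-10*c - 10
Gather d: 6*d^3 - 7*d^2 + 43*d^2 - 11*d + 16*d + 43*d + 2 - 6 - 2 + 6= 6*d^3 + 36*d^2 + 48*d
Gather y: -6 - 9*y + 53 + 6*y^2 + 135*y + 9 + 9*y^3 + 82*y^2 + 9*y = 9*y^3 + 88*y^2 + 135*y + 56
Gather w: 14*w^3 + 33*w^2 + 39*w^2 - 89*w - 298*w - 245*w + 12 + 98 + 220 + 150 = 14*w^3 + 72*w^2 - 632*w + 480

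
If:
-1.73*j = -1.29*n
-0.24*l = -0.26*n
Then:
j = 0.745664739884393*n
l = 1.08333333333333*n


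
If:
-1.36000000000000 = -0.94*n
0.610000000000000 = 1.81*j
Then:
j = 0.34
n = 1.45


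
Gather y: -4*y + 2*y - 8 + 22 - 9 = 5 - 2*y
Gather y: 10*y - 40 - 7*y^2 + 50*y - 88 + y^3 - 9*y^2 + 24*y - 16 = y^3 - 16*y^2 + 84*y - 144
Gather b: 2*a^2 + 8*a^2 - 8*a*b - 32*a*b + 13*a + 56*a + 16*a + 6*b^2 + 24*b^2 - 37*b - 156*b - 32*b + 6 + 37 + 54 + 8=10*a^2 + 85*a + 30*b^2 + b*(-40*a - 225) + 105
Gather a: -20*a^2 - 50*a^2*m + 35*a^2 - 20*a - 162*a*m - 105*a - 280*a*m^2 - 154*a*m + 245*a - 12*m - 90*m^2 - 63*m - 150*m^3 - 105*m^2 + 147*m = a^2*(15 - 50*m) + a*(-280*m^2 - 316*m + 120) - 150*m^3 - 195*m^2 + 72*m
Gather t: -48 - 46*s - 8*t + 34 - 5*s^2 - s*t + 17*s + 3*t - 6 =-5*s^2 - 29*s + t*(-s - 5) - 20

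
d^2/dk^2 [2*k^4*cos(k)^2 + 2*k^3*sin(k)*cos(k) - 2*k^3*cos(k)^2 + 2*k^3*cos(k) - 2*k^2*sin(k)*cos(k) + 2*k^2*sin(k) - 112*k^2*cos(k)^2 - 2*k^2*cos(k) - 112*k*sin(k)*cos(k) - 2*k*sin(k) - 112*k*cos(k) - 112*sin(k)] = -4*k^4*cos(2*k) - 20*k^3*sin(2*k) - 2*k^3*cos(k) + 4*k^3*cos(2*k) - 14*k^2*sin(k) + 16*k^2*sin(2*k) + 2*k^2*cos(k) + 248*k^2*cos(2*k) + 12*k^2 + 10*k*sin(k) + 678*k*sin(2*k) + 132*k*cos(k) - 14*k*cos(2*k) - 6*k + 340*sin(k) - 2*sin(2*k) - 8*cos(k) - 336*cos(2*k) - 112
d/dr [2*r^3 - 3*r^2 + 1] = 6*r*(r - 1)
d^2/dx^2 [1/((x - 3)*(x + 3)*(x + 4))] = 2*(6*x^4 + 32*x^3 + 21*x^2 + 225)/(x^9 + 12*x^8 + 21*x^7 - 260*x^6 - 1053*x^5 + 1188*x^4 + 10935*x^3 + 6804*x^2 - 34992*x - 46656)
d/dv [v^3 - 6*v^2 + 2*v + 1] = 3*v^2 - 12*v + 2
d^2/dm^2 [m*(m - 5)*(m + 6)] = 6*m + 2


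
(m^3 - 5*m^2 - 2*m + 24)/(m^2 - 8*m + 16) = (m^2 - m - 6)/(m - 4)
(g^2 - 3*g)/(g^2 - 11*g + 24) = g/(g - 8)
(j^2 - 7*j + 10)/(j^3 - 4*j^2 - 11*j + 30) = 1/(j + 3)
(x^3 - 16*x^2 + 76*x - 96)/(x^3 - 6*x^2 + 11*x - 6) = (x^2 - 14*x + 48)/(x^2 - 4*x + 3)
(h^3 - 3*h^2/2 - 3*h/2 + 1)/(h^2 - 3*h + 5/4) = 2*(h^2 - h - 2)/(2*h - 5)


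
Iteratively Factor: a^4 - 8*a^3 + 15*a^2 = (a - 5)*(a^3 - 3*a^2) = a*(a - 5)*(a^2 - 3*a) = a^2*(a - 5)*(a - 3)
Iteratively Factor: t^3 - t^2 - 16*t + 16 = (t + 4)*(t^2 - 5*t + 4) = (t - 1)*(t + 4)*(t - 4)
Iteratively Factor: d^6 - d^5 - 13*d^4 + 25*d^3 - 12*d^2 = (d)*(d^5 - d^4 - 13*d^3 + 25*d^2 - 12*d) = d*(d + 4)*(d^4 - 5*d^3 + 7*d^2 - 3*d) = d^2*(d + 4)*(d^3 - 5*d^2 + 7*d - 3) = d^2*(d - 1)*(d + 4)*(d^2 - 4*d + 3) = d^2*(d - 3)*(d - 1)*(d + 4)*(d - 1)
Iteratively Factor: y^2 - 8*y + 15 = (y - 5)*(y - 3)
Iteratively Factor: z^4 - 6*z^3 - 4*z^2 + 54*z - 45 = (z + 3)*(z^3 - 9*z^2 + 23*z - 15) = (z - 5)*(z + 3)*(z^2 - 4*z + 3) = (z - 5)*(z - 1)*(z + 3)*(z - 3)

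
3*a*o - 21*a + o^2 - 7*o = (3*a + o)*(o - 7)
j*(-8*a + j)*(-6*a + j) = 48*a^2*j - 14*a*j^2 + j^3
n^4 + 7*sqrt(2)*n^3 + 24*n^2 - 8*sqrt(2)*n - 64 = (n - sqrt(2))*(n + 2*sqrt(2))^2*(n + 4*sqrt(2))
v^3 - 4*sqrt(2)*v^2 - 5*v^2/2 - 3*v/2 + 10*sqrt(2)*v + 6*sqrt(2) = (v - 3)*(v + 1/2)*(v - 4*sqrt(2))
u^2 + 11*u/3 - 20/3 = (u - 4/3)*(u + 5)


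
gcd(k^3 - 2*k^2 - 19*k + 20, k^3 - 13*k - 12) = 1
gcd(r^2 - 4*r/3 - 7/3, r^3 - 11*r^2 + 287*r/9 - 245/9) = r - 7/3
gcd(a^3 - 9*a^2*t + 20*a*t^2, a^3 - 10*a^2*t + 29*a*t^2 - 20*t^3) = a^2 - 9*a*t + 20*t^2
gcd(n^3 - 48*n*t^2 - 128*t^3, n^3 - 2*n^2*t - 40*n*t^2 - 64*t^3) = -n^2 + 4*n*t + 32*t^2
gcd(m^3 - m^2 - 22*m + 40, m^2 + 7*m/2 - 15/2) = m + 5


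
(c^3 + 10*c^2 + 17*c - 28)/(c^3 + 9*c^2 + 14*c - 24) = (c + 7)/(c + 6)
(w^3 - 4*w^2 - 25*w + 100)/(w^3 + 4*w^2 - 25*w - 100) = (w - 4)/(w + 4)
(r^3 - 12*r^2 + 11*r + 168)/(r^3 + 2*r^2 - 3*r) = (r^2 - 15*r + 56)/(r*(r - 1))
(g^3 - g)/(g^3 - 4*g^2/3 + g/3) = 3*(g + 1)/(3*g - 1)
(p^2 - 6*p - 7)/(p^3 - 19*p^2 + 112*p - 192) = (p^2 - 6*p - 7)/(p^3 - 19*p^2 + 112*p - 192)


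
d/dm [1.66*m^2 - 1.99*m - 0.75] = 3.32*m - 1.99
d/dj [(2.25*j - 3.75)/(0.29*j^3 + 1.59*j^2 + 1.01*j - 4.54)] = (-1.305*j^3 - 0.315*j^2 + 11.925*j - 6.4275)/(0.0841*j^6 + 0.9222*j^5 + 3.1139*j^4 + 0.5786*j^3 - 13.4171*j^2 - 9.1708*j + 20.6116)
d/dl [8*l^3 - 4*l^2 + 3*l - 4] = 24*l^2 - 8*l + 3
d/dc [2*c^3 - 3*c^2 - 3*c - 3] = 6*c^2 - 6*c - 3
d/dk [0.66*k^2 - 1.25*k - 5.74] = 1.32*k - 1.25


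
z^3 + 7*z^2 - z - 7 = (z - 1)*(z + 1)*(z + 7)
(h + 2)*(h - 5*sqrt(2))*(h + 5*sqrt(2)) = h^3 + 2*h^2 - 50*h - 100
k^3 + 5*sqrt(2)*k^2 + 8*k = k*(k + sqrt(2))*(k + 4*sqrt(2))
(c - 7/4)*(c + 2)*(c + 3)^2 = c^4 + 25*c^3/4 + 7*c^2 - 75*c/4 - 63/2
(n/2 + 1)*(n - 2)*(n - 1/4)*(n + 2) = n^4/2 + 7*n^3/8 - 9*n^2/4 - 7*n/2 + 1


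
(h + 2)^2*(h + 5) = h^3 + 9*h^2 + 24*h + 20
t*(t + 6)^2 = t^3 + 12*t^2 + 36*t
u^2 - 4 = (u - 2)*(u + 2)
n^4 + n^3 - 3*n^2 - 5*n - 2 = (n - 2)*(n + 1)^3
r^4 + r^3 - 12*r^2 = r^2*(r - 3)*(r + 4)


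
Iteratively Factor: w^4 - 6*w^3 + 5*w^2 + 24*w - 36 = (w - 3)*(w^3 - 3*w^2 - 4*w + 12) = (w - 3)*(w + 2)*(w^2 - 5*w + 6) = (w - 3)^2*(w + 2)*(w - 2)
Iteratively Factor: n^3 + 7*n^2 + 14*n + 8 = (n + 1)*(n^2 + 6*n + 8) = (n + 1)*(n + 2)*(n + 4)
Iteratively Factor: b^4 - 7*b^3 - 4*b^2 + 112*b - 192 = (b - 4)*(b^3 - 3*b^2 - 16*b + 48) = (b - 4)*(b - 3)*(b^2 - 16) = (b - 4)*(b - 3)*(b + 4)*(b - 4)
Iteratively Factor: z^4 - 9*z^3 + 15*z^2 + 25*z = (z)*(z^3 - 9*z^2 + 15*z + 25) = z*(z - 5)*(z^2 - 4*z - 5) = z*(z - 5)*(z + 1)*(z - 5)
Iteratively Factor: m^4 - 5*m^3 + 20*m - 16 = (m + 2)*(m^3 - 7*m^2 + 14*m - 8) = (m - 2)*(m + 2)*(m^2 - 5*m + 4) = (m - 2)*(m - 1)*(m + 2)*(m - 4)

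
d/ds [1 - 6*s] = -6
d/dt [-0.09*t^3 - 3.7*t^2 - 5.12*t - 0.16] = -0.27*t^2 - 7.4*t - 5.12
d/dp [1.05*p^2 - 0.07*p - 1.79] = 2.1*p - 0.07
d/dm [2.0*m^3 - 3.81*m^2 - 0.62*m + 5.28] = 6.0*m^2 - 7.62*m - 0.62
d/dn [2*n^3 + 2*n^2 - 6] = 2*n*(3*n + 2)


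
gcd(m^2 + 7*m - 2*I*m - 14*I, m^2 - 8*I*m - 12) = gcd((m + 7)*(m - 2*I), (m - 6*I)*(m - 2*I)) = m - 2*I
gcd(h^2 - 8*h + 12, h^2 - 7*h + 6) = h - 6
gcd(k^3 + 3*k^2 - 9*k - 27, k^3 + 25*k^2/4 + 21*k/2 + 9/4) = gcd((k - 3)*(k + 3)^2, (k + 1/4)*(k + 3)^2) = k^2 + 6*k + 9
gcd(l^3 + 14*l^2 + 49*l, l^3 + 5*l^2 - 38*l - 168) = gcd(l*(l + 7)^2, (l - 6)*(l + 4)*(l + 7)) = l + 7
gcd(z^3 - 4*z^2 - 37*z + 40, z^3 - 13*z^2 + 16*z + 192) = z - 8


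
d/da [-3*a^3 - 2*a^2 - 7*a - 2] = -9*a^2 - 4*a - 7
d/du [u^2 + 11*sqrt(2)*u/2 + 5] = 2*u + 11*sqrt(2)/2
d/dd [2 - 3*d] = -3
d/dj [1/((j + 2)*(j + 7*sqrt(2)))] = -(2*j + 2 + 7*sqrt(2))/((j + 2)^2*(j + 7*sqrt(2))^2)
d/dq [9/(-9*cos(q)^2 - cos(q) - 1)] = -9*(18*cos(q) + 1)*sin(q)/(9*cos(q)^2 + cos(q) + 1)^2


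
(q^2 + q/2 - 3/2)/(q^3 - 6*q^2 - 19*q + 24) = (q + 3/2)/(q^2 - 5*q - 24)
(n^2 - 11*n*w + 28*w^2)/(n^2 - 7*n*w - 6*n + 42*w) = (n - 4*w)/(n - 6)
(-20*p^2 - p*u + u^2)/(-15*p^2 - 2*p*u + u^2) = (4*p + u)/(3*p + u)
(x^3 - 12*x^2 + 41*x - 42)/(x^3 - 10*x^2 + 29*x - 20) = (x^3 - 12*x^2 + 41*x - 42)/(x^3 - 10*x^2 + 29*x - 20)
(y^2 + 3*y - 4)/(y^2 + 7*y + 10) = (y^2 + 3*y - 4)/(y^2 + 7*y + 10)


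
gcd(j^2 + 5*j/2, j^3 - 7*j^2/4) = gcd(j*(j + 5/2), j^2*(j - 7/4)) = j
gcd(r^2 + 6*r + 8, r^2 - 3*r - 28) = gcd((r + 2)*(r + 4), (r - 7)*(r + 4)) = r + 4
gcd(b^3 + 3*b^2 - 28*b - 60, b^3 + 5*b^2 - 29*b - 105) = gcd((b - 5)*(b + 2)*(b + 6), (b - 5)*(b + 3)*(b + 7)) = b - 5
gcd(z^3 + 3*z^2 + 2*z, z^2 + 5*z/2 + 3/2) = z + 1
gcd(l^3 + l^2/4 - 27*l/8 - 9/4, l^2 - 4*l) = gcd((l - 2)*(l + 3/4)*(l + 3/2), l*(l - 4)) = 1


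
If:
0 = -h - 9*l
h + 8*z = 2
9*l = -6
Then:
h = 6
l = -2/3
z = -1/2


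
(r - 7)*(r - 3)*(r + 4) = r^3 - 6*r^2 - 19*r + 84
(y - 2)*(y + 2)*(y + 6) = y^3 + 6*y^2 - 4*y - 24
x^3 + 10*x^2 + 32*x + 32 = (x + 2)*(x + 4)^2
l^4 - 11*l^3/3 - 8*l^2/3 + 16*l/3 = l*(l - 4)*(l - 1)*(l + 4/3)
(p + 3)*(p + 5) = p^2 + 8*p + 15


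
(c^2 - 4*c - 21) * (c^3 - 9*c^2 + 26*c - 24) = c^5 - 13*c^4 + 41*c^3 + 61*c^2 - 450*c + 504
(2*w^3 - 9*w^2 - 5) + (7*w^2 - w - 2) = 2*w^3 - 2*w^2 - w - 7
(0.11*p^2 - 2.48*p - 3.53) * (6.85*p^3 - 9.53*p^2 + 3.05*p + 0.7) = 0.7535*p^5 - 18.0363*p^4 - 0.210599999999999*p^3 + 26.1539*p^2 - 12.5025*p - 2.471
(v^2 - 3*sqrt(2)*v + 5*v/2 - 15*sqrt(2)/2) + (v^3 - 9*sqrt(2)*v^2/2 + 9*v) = v^3 - 9*sqrt(2)*v^2/2 + v^2 - 3*sqrt(2)*v + 23*v/2 - 15*sqrt(2)/2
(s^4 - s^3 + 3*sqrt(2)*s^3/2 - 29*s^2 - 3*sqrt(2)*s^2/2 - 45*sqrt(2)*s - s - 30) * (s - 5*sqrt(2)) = s^5 - 7*sqrt(2)*s^4/2 - s^4 - 44*s^3 + 7*sqrt(2)*s^3/2 + 14*s^2 + 100*sqrt(2)*s^2 + 5*sqrt(2)*s + 420*s + 150*sqrt(2)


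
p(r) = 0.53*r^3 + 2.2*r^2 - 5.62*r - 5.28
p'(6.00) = 78.02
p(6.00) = 154.68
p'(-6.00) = 25.22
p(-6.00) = -6.84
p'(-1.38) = -8.66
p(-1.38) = 5.27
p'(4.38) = 44.16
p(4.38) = 56.84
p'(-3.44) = -1.94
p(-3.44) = 18.51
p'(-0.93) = -8.34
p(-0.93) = 1.42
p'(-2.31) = -7.30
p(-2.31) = 12.91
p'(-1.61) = -8.58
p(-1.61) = 7.26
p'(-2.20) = -7.60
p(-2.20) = 12.09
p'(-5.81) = 22.49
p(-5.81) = -2.31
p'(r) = 1.59*r^2 + 4.4*r - 5.62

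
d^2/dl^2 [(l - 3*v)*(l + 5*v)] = 2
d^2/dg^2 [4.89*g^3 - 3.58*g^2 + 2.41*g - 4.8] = 29.34*g - 7.16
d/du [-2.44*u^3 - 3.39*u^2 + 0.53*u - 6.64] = -7.32*u^2 - 6.78*u + 0.53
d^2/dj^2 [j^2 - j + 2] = 2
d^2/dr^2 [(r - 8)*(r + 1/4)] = 2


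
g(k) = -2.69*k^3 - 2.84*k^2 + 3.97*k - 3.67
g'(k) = -8.07*k^2 - 5.68*k + 3.97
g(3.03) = -92.55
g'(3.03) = -87.33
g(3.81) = -178.54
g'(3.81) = -134.82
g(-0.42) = -5.64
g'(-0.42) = 4.93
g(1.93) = -25.93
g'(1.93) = -37.05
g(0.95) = -4.77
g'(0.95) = -8.71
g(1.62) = -16.13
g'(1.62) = -26.41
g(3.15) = -103.42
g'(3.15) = -94.00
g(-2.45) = 9.12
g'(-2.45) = -30.55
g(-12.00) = 4188.05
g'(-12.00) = -1089.95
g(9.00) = -2158.99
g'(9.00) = -700.82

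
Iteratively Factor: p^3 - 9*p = (p + 3)*(p^2 - 3*p) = p*(p + 3)*(p - 3)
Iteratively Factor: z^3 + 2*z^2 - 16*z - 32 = (z + 2)*(z^2 - 16) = (z + 2)*(z + 4)*(z - 4)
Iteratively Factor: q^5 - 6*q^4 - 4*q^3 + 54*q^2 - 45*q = (q - 3)*(q^4 - 3*q^3 - 13*q^2 + 15*q) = (q - 5)*(q - 3)*(q^3 + 2*q^2 - 3*q) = (q - 5)*(q - 3)*(q + 3)*(q^2 - q) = q*(q - 5)*(q - 3)*(q + 3)*(q - 1)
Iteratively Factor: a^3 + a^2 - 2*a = (a)*(a^2 + a - 2) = a*(a + 2)*(a - 1)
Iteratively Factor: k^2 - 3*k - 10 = (k - 5)*(k + 2)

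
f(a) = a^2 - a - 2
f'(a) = 2*a - 1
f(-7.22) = 57.35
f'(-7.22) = -15.44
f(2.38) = 1.28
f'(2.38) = 3.76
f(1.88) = -0.35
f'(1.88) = 2.76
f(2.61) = 2.20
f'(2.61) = 4.22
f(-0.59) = -1.06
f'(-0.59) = -2.18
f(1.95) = -0.15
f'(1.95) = 2.90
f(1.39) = -1.46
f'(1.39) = 1.78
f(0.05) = -2.05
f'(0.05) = -0.90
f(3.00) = 4.00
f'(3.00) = 5.00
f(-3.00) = 10.00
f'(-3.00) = -7.00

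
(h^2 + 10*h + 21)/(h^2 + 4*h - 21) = (h + 3)/(h - 3)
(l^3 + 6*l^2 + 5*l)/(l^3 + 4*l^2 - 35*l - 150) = l*(l + 1)/(l^2 - l - 30)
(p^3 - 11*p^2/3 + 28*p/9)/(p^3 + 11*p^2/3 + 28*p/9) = (9*p^2 - 33*p + 28)/(9*p^2 + 33*p + 28)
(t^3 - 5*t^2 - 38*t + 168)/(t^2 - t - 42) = t - 4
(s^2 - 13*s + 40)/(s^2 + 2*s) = (s^2 - 13*s + 40)/(s*(s + 2))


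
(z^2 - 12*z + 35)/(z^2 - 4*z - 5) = (z - 7)/(z + 1)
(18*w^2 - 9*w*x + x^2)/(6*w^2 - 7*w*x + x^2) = (-3*w + x)/(-w + x)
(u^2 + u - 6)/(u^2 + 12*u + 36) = (u^2 + u - 6)/(u^2 + 12*u + 36)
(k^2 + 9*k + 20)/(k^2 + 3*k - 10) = (k + 4)/(k - 2)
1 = 1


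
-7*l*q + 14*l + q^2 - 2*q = (-7*l + q)*(q - 2)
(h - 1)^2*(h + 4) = h^3 + 2*h^2 - 7*h + 4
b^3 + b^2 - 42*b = b*(b - 6)*(b + 7)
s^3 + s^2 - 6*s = s*(s - 2)*(s + 3)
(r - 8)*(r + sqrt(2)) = r^2 - 8*r + sqrt(2)*r - 8*sqrt(2)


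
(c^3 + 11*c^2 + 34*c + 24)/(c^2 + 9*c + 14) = (c^3 + 11*c^2 + 34*c + 24)/(c^2 + 9*c + 14)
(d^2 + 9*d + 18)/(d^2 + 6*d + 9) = (d + 6)/(d + 3)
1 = 1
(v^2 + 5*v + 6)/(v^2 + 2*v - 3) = (v + 2)/(v - 1)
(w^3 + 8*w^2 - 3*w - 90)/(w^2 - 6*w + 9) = (w^2 + 11*w + 30)/(w - 3)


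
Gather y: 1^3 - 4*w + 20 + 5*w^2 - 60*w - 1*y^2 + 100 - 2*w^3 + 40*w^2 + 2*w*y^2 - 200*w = -2*w^3 + 45*w^2 - 264*w + y^2*(2*w - 1) + 121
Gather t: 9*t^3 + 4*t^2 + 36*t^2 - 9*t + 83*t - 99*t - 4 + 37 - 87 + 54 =9*t^3 + 40*t^2 - 25*t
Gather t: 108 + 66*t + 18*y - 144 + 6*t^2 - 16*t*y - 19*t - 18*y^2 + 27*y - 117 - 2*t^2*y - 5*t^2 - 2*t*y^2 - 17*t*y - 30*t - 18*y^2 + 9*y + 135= t^2*(1 - 2*y) + t*(-2*y^2 - 33*y + 17) - 36*y^2 + 54*y - 18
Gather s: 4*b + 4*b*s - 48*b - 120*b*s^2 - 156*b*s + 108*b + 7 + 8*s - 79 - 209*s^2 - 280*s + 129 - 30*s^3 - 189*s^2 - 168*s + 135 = 64*b - 30*s^3 + s^2*(-120*b - 398) + s*(-152*b - 440) + 192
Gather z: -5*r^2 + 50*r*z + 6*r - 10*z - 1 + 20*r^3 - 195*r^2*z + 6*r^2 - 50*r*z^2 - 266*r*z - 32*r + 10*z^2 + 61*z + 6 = 20*r^3 + r^2 - 26*r + z^2*(10 - 50*r) + z*(-195*r^2 - 216*r + 51) + 5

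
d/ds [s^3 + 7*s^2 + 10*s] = 3*s^2 + 14*s + 10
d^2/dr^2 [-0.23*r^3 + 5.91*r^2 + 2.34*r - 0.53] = 11.82 - 1.38*r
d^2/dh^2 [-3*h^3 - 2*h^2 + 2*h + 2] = -18*h - 4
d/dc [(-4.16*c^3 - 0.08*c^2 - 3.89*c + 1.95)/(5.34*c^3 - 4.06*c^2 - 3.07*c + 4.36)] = (17.3168*c^4 + 67.0876*c^3 - 101.1996*c^2 + 15.1364*c - 10.9739)/(28.5156*c^6 - 43.3608*c^5 - 16.304*c^4 + 71.4932*c^3 - 25.9783*c^2 - 26.7704*c + 19.0096)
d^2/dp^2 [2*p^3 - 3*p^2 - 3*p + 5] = 12*p - 6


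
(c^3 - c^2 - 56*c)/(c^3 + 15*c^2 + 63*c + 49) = c*(c - 8)/(c^2 + 8*c + 7)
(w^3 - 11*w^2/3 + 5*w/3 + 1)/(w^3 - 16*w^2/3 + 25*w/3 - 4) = (3*w + 1)/(3*w - 4)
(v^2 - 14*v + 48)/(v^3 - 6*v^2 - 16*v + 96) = (v - 8)/(v^2 - 16)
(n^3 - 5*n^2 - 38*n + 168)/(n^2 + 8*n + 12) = (n^2 - 11*n + 28)/(n + 2)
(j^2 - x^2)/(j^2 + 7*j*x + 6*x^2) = (j - x)/(j + 6*x)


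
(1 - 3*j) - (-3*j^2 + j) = 3*j^2 - 4*j + 1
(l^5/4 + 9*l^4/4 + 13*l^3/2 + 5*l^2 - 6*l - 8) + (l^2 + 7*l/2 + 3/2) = l^5/4 + 9*l^4/4 + 13*l^3/2 + 6*l^2 - 5*l/2 - 13/2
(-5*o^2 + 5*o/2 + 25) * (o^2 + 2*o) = -5*o^4 - 15*o^3/2 + 30*o^2 + 50*o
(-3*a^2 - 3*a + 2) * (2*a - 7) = -6*a^3 + 15*a^2 + 25*a - 14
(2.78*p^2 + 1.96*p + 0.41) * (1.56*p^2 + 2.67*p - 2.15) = 4.3368*p^4 + 10.4802*p^3 - 0.1042*p^2 - 3.1193*p - 0.8815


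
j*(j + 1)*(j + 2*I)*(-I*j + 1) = -I*j^4 + 3*j^3 - I*j^3 + 3*j^2 + 2*I*j^2 + 2*I*j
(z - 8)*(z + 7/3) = z^2 - 17*z/3 - 56/3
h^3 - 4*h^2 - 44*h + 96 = (h - 8)*(h - 2)*(h + 6)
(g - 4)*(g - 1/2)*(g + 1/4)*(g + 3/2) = g^4 - 11*g^3/4 - 11*g^2/2 + 29*g/16 + 3/4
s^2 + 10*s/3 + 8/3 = (s + 4/3)*(s + 2)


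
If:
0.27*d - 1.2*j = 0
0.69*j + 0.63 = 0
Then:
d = -4.06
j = -0.91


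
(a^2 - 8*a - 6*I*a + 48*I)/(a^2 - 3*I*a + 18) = (a - 8)/(a + 3*I)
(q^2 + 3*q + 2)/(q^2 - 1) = (q + 2)/(q - 1)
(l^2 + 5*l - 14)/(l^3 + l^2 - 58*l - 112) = (l - 2)/(l^2 - 6*l - 16)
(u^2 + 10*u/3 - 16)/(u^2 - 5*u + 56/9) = 3*(u + 6)/(3*u - 7)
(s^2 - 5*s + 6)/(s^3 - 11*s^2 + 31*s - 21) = (s - 2)/(s^2 - 8*s + 7)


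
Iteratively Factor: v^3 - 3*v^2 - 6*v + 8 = (v - 1)*(v^2 - 2*v - 8) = (v - 1)*(v + 2)*(v - 4)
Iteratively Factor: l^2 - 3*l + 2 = (l - 2)*(l - 1)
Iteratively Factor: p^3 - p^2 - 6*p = (p)*(p^2 - p - 6) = p*(p - 3)*(p + 2)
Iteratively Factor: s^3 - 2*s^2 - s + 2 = (s - 1)*(s^2 - s - 2) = (s - 2)*(s - 1)*(s + 1)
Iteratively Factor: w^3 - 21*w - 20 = (w + 4)*(w^2 - 4*w - 5) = (w + 1)*(w + 4)*(w - 5)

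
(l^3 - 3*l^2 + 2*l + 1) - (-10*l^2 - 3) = l^3 + 7*l^2 + 2*l + 4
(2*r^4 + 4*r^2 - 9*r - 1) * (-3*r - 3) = -6*r^5 - 6*r^4 - 12*r^3 + 15*r^2 + 30*r + 3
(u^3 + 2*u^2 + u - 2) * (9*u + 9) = 9*u^4 + 27*u^3 + 27*u^2 - 9*u - 18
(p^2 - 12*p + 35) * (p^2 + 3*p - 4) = p^4 - 9*p^3 - 5*p^2 + 153*p - 140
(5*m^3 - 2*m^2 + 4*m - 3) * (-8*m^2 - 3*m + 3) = -40*m^5 + m^4 - 11*m^3 + 6*m^2 + 21*m - 9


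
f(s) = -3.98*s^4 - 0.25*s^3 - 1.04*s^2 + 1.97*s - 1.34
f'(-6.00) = 3426.17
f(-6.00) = -5154.68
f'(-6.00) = 3426.17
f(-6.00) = -5154.68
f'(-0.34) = 3.22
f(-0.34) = -2.17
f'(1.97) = -126.75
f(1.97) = -63.35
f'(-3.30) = 572.78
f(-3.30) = -482.18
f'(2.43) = -235.95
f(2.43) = -145.06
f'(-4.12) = 1111.17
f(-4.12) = -1156.38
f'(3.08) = -476.70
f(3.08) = -370.61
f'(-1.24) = 33.75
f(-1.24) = -14.31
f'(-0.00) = 1.97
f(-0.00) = -1.34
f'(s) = -15.92*s^3 - 0.75*s^2 - 2.08*s + 1.97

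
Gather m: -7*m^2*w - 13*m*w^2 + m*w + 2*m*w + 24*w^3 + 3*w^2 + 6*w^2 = -7*m^2*w + m*(-13*w^2 + 3*w) + 24*w^3 + 9*w^2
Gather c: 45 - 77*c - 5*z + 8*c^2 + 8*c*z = 8*c^2 + c*(8*z - 77) - 5*z + 45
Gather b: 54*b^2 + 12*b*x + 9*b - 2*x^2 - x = 54*b^2 + b*(12*x + 9) - 2*x^2 - x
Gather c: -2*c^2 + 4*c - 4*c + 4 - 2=2 - 2*c^2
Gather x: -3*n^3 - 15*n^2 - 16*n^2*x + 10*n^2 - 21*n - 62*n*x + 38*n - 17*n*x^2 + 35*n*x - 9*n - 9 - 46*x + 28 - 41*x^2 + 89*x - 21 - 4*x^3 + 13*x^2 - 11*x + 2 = -3*n^3 - 5*n^2 + 8*n - 4*x^3 + x^2*(-17*n - 28) + x*(-16*n^2 - 27*n + 32)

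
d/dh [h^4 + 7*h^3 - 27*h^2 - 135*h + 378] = 4*h^3 + 21*h^2 - 54*h - 135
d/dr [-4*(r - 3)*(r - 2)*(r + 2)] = -12*r^2 + 24*r + 16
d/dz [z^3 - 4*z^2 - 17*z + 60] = 3*z^2 - 8*z - 17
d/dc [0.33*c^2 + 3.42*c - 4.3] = 0.66*c + 3.42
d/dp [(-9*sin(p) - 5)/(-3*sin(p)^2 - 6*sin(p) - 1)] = 3*(-10*sin(p) + 9*cos(p)^2 - 16)*cos(p)/(3*sin(p)^2 + 6*sin(p) + 1)^2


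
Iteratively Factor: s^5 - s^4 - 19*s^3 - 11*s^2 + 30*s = (s + 3)*(s^4 - 4*s^3 - 7*s^2 + 10*s) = (s + 2)*(s + 3)*(s^3 - 6*s^2 + 5*s) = (s - 1)*(s + 2)*(s + 3)*(s^2 - 5*s) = s*(s - 1)*(s + 2)*(s + 3)*(s - 5)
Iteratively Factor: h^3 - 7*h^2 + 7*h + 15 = (h + 1)*(h^2 - 8*h + 15) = (h - 3)*(h + 1)*(h - 5)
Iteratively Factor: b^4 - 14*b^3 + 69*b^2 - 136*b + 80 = (b - 5)*(b^3 - 9*b^2 + 24*b - 16) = (b - 5)*(b - 4)*(b^2 - 5*b + 4) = (b - 5)*(b - 4)^2*(b - 1)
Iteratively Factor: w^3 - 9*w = (w + 3)*(w^2 - 3*w) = w*(w + 3)*(w - 3)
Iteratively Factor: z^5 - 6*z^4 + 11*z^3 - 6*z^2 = (z - 1)*(z^4 - 5*z^3 + 6*z^2) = z*(z - 1)*(z^3 - 5*z^2 + 6*z) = z*(z - 2)*(z - 1)*(z^2 - 3*z) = z*(z - 3)*(z - 2)*(z - 1)*(z)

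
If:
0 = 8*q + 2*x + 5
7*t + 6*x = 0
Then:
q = -x/4 - 5/8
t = -6*x/7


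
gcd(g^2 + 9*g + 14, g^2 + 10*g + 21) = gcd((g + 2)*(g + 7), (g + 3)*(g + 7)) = g + 7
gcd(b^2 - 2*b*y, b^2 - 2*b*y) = -b^2 + 2*b*y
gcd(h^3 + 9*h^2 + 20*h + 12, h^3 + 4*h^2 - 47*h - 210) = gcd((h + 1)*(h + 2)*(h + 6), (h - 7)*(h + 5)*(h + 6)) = h + 6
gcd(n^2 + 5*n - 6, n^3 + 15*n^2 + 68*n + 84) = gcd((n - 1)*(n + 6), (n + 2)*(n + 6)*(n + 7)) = n + 6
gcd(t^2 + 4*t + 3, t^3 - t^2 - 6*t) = 1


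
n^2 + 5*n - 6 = (n - 1)*(n + 6)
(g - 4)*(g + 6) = g^2 + 2*g - 24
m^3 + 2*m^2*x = m^2*(m + 2*x)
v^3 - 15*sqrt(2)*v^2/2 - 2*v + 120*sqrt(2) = (v - 6*sqrt(2))*(v - 4*sqrt(2))*(v + 5*sqrt(2)/2)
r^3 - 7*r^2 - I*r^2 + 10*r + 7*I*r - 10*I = (r - 5)*(r - 2)*(r - I)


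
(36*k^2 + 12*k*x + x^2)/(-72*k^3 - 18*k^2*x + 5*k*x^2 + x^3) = (6*k + x)/(-12*k^2 - k*x + x^2)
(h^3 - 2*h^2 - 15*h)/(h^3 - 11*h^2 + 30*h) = (h + 3)/(h - 6)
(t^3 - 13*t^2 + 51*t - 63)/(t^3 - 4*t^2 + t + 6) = (t^2 - 10*t + 21)/(t^2 - t - 2)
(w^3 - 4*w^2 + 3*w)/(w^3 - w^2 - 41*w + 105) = w*(w - 1)/(w^2 + 2*w - 35)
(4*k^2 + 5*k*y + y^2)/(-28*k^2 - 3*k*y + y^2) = (k + y)/(-7*k + y)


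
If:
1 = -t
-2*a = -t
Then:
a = -1/2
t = -1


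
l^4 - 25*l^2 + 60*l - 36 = (l - 3)*(l - 2)*(l - 1)*(l + 6)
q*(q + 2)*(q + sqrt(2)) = q^3 + sqrt(2)*q^2 + 2*q^2 + 2*sqrt(2)*q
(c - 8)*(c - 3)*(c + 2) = c^3 - 9*c^2 + 2*c + 48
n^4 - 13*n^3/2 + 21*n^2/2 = n^2*(n - 7/2)*(n - 3)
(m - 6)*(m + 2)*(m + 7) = m^3 + 3*m^2 - 40*m - 84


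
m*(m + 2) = m^2 + 2*m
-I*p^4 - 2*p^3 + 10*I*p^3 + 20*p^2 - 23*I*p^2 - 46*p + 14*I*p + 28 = (p - 7)*(p - 2)*(p - 2*I)*(-I*p + I)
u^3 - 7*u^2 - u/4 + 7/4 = (u - 7)*(u - 1/2)*(u + 1/2)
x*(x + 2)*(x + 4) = x^3 + 6*x^2 + 8*x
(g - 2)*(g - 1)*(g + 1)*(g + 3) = g^4 + g^3 - 7*g^2 - g + 6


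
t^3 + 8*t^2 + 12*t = t*(t + 2)*(t + 6)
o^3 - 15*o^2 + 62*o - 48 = (o - 8)*(o - 6)*(o - 1)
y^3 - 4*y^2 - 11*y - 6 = (y - 6)*(y + 1)^2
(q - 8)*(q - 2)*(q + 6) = q^3 - 4*q^2 - 44*q + 96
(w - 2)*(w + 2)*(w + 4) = w^3 + 4*w^2 - 4*w - 16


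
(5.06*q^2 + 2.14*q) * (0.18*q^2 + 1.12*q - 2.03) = 0.9108*q^4 + 6.0524*q^3 - 7.875*q^2 - 4.3442*q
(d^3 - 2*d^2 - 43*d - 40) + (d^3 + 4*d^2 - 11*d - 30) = 2*d^3 + 2*d^2 - 54*d - 70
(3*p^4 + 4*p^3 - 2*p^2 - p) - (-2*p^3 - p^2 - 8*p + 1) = 3*p^4 + 6*p^3 - p^2 + 7*p - 1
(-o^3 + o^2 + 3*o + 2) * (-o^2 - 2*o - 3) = o^5 + o^4 - 2*o^3 - 11*o^2 - 13*o - 6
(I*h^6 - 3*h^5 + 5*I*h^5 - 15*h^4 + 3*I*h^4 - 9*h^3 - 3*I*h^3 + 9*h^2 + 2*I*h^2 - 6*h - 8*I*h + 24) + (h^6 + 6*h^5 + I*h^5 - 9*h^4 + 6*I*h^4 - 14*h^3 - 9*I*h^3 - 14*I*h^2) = h^6 + I*h^6 + 3*h^5 + 6*I*h^5 - 24*h^4 + 9*I*h^4 - 23*h^3 - 12*I*h^3 + 9*h^2 - 12*I*h^2 - 6*h - 8*I*h + 24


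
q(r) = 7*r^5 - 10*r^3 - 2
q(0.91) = -5.17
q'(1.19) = 27.70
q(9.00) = 406051.00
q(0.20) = -2.08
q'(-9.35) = 264871.60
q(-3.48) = -3153.24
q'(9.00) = 227205.00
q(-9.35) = -492042.29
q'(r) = 35*r^4 - 30*r^2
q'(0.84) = -3.74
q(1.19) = -2.15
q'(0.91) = -0.84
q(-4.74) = -15686.07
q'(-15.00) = 1765125.00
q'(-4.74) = 16993.73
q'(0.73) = -6.05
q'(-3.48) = 4769.85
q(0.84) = -5.00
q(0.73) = -4.44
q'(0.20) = -1.14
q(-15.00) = -5281877.00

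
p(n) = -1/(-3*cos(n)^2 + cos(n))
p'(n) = -(-6*sin(n)*cos(n) + sin(n))/(-3*cos(n)^2 + cos(n))^2 = (-sin(n)/cos(n)^2 + 6*tan(n))/(3*cos(n) - 1)^2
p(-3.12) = 0.25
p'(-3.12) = 0.01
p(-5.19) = 5.74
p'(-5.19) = 51.45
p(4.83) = -13.15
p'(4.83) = 50.84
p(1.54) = -35.78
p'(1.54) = -1043.31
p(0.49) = 0.69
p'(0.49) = 0.96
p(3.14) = 0.25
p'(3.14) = -0.00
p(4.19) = 0.80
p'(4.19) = 2.23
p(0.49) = 0.69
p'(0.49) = 0.96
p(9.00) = 0.29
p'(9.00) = -0.23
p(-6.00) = 0.55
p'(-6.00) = 0.41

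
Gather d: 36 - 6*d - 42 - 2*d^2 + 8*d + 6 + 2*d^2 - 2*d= 0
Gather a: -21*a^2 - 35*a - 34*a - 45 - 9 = -21*a^2 - 69*a - 54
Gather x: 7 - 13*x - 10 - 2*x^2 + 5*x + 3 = -2*x^2 - 8*x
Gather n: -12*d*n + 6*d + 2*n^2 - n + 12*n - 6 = 6*d + 2*n^2 + n*(11 - 12*d) - 6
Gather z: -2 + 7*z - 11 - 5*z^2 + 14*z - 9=-5*z^2 + 21*z - 22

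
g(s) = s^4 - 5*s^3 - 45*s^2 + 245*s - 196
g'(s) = 4*s^3 - 15*s^2 - 90*s + 245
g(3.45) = 49.99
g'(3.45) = -79.78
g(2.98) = 81.03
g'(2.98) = -50.55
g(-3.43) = -1225.59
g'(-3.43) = 215.81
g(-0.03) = -203.39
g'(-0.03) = 247.69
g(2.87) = 86.14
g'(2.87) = -42.29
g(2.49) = 96.30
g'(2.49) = -10.35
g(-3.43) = -1225.59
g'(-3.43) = 215.81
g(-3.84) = -1299.80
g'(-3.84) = 142.92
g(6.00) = -130.00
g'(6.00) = 29.00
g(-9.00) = 4160.00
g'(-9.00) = -3076.00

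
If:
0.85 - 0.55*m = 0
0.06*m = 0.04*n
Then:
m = 1.55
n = 2.32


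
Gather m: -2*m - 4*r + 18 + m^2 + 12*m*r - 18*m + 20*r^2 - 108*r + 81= m^2 + m*(12*r - 20) + 20*r^2 - 112*r + 99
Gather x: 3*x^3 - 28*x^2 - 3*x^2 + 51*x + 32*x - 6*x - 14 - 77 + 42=3*x^3 - 31*x^2 + 77*x - 49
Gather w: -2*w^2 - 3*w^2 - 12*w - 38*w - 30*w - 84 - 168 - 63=-5*w^2 - 80*w - 315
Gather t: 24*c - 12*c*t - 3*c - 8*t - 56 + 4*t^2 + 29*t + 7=21*c + 4*t^2 + t*(21 - 12*c) - 49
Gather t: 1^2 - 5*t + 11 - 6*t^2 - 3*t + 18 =-6*t^2 - 8*t + 30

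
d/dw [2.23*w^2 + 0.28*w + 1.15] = 4.46*w + 0.28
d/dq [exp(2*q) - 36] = 2*exp(2*q)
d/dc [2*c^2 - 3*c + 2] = 4*c - 3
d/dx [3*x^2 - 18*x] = 6*x - 18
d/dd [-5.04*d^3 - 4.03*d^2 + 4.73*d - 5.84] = -15.12*d^2 - 8.06*d + 4.73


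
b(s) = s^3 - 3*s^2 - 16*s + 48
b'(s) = 3*s^2 - 6*s - 16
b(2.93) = 0.52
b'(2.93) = -7.83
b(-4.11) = -6.34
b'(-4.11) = 59.34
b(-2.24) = 57.55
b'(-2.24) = 12.49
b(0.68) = 36.05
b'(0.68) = -18.69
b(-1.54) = 61.87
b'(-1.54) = 0.35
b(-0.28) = 52.22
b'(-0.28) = -14.08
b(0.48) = 39.74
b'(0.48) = -18.19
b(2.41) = 6.01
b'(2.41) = -13.04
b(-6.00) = -180.00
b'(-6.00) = 128.00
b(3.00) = 0.00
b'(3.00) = -7.00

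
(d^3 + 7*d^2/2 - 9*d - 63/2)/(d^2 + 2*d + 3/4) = 2*(2*d^3 + 7*d^2 - 18*d - 63)/(4*d^2 + 8*d + 3)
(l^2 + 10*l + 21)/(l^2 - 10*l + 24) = (l^2 + 10*l + 21)/(l^2 - 10*l + 24)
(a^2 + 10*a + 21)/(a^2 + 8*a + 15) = (a + 7)/(a + 5)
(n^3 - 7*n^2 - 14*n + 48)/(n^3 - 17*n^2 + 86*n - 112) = (n + 3)/(n - 7)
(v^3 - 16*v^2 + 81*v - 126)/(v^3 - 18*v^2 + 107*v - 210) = (v - 3)/(v - 5)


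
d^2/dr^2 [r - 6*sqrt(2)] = 0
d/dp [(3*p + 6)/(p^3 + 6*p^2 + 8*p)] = 6*(-p - 2)/(p^2*(p^2 + 8*p + 16))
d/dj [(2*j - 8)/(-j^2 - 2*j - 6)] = 2*(-j^2 - 2*j + 2*(j - 4)*(j + 1) - 6)/(j^2 + 2*j + 6)^2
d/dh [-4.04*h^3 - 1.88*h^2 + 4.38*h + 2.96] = -12.12*h^2 - 3.76*h + 4.38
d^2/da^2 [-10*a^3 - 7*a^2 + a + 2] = -60*a - 14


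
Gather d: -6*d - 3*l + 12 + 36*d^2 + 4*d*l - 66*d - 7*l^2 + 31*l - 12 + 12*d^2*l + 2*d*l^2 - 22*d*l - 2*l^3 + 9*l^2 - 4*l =d^2*(12*l + 36) + d*(2*l^2 - 18*l - 72) - 2*l^3 + 2*l^2 + 24*l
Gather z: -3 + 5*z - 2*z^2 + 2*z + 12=-2*z^2 + 7*z + 9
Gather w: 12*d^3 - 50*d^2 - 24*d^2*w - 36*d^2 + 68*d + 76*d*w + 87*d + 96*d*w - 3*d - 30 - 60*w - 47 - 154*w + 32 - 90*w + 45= 12*d^3 - 86*d^2 + 152*d + w*(-24*d^2 + 172*d - 304)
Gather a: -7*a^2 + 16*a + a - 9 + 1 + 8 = -7*a^2 + 17*a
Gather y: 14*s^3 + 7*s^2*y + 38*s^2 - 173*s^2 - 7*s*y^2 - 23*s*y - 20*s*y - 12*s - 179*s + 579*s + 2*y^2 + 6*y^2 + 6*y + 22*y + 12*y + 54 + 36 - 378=14*s^3 - 135*s^2 + 388*s + y^2*(8 - 7*s) + y*(7*s^2 - 43*s + 40) - 288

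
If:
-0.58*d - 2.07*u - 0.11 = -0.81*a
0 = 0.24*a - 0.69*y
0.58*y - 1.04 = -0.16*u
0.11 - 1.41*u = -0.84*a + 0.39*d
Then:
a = -0.21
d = -24.62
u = 6.76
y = -0.07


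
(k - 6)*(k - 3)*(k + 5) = k^3 - 4*k^2 - 27*k + 90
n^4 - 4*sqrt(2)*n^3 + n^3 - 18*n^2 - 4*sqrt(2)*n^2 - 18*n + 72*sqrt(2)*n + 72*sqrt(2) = (n + 1)*(n - 4*sqrt(2))*(n - 3*sqrt(2))*(n + 3*sqrt(2))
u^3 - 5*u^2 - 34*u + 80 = (u - 8)*(u - 2)*(u + 5)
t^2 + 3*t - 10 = (t - 2)*(t + 5)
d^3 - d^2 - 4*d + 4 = (d - 2)*(d - 1)*(d + 2)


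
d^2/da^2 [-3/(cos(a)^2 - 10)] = 6*(2*sin(a)^4 - 21*sin(a)^2 + 9)/(cos(a)^2 - 10)^3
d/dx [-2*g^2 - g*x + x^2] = -g + 2*x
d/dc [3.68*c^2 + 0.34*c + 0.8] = 7.36*c + 0.34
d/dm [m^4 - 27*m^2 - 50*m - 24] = 4*m^3 - 54*m - 50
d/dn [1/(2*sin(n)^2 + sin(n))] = -(4/tan(n) + cos(n)/sin(n)^2)/(2*sin(n) + 1)^2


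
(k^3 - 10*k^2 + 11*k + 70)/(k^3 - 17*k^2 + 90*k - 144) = (k^3 - 10*k^2 + 11*k + 70)/(k^3 - 17*k^2 + 90*k - 144)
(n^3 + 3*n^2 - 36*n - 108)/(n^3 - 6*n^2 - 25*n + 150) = (n^2 + 9*n + 18)/(n^2 - 25)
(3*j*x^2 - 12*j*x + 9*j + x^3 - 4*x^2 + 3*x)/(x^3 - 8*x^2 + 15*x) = (3*j*x - 3*j + x^2 - x)/(x*(x - 5))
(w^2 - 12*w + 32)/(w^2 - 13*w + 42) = (w^2 - 12*w + 32)/(w^2 - 13*w + 42)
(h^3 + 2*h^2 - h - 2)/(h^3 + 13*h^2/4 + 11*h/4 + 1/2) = 4*(h - 1)/(4*h + 1)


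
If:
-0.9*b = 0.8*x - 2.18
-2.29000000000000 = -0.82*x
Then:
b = -0.06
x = 2.79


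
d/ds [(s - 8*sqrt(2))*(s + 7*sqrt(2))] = 2*s - sqrt(2)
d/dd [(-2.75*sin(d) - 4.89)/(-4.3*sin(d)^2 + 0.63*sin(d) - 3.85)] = (-11.825*sin(d)^2 - 42.054*sin(d) + 13.6682)*cos(d)/(18.49*sin(d)^4 - 5.418*sin(d)^3 + 33.5069*sin(d)^2 - 4.851*sin(d) + 14.8225)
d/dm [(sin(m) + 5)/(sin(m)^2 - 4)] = (-10*sin(m) + cos(m)^2 - 5)*cos(m)/(sin(m)^2 - 4)^2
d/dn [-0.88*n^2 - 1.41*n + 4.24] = -1.76*n - 1.41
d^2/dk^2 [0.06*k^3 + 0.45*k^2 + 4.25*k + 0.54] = 0.36*k + 0.9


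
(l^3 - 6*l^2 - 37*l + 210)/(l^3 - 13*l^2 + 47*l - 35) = (l + 6)/(l - 1)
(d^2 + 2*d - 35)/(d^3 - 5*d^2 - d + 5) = (d + 7)/(d^2 - 1)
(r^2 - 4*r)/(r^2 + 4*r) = (r - 4)/(r + 4)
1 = 1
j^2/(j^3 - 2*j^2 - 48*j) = j/(j^2 - 2*j - 48)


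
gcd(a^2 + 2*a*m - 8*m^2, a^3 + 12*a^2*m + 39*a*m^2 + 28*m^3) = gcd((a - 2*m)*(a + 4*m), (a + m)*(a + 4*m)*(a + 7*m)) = a + 4*m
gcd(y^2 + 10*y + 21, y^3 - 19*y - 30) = y + 3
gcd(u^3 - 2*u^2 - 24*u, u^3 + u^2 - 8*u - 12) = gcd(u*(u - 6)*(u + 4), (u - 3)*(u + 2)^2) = 1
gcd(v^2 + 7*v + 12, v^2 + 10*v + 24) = v + 4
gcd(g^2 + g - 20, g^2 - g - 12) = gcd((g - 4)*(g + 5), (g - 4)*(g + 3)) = g - 4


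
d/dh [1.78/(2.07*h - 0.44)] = -3.6846/(2.07*h - 0.44)^2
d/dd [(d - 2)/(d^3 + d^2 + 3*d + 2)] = (d^3 + d^2 + 3*d - (d - 2)*(3*d^2 + 2*d + 3) + 2)/(d^3 + d^2 + 3*d + 2)^2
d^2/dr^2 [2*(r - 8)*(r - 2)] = 4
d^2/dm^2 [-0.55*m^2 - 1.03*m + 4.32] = -1.10000000000000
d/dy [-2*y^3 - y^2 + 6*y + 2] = -6*y^2 - 2*y + 6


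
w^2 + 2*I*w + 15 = (w - 3*I)*(w + 5*I)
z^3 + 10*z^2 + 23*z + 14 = (z + 1)*(z + 2)*(z + 7)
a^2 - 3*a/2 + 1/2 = (a - 1)*(a - 1/2)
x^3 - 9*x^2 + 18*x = x*(x - 6)*(x - 3)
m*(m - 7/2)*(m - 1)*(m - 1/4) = m^4 - 19*m^3/4 + 37*m^2/8 - 7*m/8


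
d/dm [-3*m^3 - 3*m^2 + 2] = 3*m*(-3*m - 2)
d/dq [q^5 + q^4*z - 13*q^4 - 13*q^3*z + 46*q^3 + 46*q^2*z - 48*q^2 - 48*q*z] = 5*q^4 + 4*q^3*z - 52*q^3 - 39*q^2*z + 138*q^2 + 92*q*z - 96*q - 48*z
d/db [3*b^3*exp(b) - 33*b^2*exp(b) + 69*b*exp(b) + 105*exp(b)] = 3*(b^3 - 8*b^2 + b + 58)*exp(b)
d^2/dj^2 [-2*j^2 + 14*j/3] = -4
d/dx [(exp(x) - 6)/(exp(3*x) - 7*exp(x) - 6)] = (-(exp(x) - 6)*(3*exp(2*x) - 7) + exp(3*x) - 7*exp(x) - 6)*exp(x)/(-exp(3*x) + 7*exp(x) + 6)^2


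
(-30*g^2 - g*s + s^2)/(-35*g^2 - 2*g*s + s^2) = (-6*g + s)/(-7*g + s)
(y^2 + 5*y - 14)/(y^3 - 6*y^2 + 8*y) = (y + 7)/(y*(y - 4))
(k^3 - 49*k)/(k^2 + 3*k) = (k^2 - 49)/(k + 3)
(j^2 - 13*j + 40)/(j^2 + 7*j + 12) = (j^2 - 13*j + 40)/(j^2 + 7*j + 12)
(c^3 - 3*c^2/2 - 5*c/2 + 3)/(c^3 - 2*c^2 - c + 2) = (c + 3/2)/(c + 1)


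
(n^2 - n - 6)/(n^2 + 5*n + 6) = (n - 3)/(n + 3)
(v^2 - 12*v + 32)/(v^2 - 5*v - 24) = (v - 4)/(v + 3)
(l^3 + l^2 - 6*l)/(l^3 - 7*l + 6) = l/(l - 1)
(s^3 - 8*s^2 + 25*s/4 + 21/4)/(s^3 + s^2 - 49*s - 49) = (s^2 - s - 3/4)/(s^2 + 8*s + 7)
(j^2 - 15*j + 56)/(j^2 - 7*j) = (j - 8)/j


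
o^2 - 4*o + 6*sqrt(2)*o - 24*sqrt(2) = (o - 4)*(o + 6*sqrt(2))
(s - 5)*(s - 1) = s^2 - 6*s + 5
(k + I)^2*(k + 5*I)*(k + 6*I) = k^4 + 13*I*k^3 - 53*k^2 - 71*I*k + 30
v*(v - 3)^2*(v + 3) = v^4 - 3*v^3 - 9*v^2 + 27*v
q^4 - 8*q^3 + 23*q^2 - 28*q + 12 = (q - 3)*(q - 2)^2*(q - 1)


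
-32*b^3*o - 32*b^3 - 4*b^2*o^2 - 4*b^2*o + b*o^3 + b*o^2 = (-8*b + o)*(4*b + o)*(b*o + b)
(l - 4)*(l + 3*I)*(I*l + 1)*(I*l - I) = -l^4 + 5*l^3 - 2*I*l^3 - 7*l^2 + 10*I*l^2 + 15*l - 8*I*l - 12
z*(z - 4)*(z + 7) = z^3 + 3*z^2 - 28*z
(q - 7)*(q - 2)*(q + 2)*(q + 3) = q^4 - 4*q^3 - 25*q^2 + 16*q + 84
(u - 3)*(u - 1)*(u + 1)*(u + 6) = u^4 + 3*u^3 - 19*u^2 - 3*u + 18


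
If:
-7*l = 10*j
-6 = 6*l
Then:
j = 7/10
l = -1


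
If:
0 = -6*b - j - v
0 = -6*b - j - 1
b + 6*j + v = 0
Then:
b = -1/7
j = -1/7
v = 1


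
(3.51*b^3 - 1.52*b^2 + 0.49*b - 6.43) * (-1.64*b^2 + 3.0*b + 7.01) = -5.7564*b^5 + 13.0228*b^4 + 19.2415*b^3 + 1.36*b^2 - 15.8551*b - 45.0743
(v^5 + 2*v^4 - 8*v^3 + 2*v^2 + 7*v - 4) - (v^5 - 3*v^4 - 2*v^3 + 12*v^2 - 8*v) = 5*v^4 - 6*v^3 - 10*v^2 + 15*v - 4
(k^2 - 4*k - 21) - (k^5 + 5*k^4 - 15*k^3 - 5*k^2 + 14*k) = -k^5 - 5*k^4 + 15*k^3 + 6*k^2 - 18*k - 21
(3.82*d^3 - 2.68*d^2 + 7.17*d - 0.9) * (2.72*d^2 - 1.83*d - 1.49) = 10.3904*d^5 - 14.2802*d^4 + 18.715*d^3 - 11.5759*d^2 - 9.0363*d + 1.341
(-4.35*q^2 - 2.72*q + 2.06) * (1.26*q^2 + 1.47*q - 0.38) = -5.481*q^4 - 9.8217*q^3 + 0.2502*q^2 + 4.0618*q - 0.7828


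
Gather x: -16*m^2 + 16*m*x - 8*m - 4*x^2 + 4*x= -16*m^2 - 8*m - 4*x^2 + x*(16*m + 4)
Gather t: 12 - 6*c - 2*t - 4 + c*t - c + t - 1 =-7*c + t*(c - 1) + 7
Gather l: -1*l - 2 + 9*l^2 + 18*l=9*l^2 + 17*l - 2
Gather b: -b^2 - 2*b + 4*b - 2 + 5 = -b^2 + 2*b + 3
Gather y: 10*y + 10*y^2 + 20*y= 10*y^2 + 30*y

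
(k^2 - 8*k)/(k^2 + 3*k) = (k - 8)/(k + 3)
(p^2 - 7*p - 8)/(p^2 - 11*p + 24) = (p + 1)/(p - 3)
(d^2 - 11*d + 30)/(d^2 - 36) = (d - 5)/(d + 6)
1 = 1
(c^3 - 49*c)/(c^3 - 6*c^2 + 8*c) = (c^2 - 49)/(c^2 - 6*c + 8)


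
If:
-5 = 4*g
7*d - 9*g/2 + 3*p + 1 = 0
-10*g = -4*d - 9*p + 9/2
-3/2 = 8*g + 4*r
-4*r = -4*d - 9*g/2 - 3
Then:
No Solution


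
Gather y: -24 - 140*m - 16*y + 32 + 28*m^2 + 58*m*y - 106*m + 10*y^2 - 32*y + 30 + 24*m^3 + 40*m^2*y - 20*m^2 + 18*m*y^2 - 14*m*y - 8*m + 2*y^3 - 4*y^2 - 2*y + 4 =24*m^3 + 8*m^2 - 254*m + 2*y^3 + y^2*(18*m + 6) + y*(40*m^2 + 44*m - 50) + 42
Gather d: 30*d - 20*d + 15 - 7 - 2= 10*d + 6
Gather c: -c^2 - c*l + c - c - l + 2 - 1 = -c^2 - c*l - l + 1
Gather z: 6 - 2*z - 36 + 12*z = 10*z - 30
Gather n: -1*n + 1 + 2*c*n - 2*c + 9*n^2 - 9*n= -2*c + 9*n^2 + n*(2*c - 10) + 1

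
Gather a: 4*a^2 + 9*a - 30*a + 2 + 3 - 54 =4*a^2 - 21*a - 49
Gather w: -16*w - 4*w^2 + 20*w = -4*w^2 + 4*w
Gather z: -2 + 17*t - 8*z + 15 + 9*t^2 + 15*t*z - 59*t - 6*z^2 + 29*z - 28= 9*t^2 - 42*t - 6*z^2 + z*(15*t + 21) - 15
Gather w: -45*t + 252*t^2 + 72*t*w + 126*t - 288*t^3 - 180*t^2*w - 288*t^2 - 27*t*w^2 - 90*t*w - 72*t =-288*t^3 - 36*t^2 - 27*t*w^2 + 9*t + w*(-180*t^2 - 18*t)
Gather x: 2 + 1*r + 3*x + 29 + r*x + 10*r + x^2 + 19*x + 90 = 11*r + x^2 + x*(r + 22) + 121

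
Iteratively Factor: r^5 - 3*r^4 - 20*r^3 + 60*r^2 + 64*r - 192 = (r - 4)*(r^4 + r^3 - 16*r^2 - 4*r + 48) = (r - 4)*(r - 2)*(r^3 + 3*r^2 - 10*r - 24) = (r - 4)*(r - 3)*(r - 2)*(r^2 + 6*r + 8) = (r - 4)*(r - 3)*(r - 2)*(r + 4)*(r + 2)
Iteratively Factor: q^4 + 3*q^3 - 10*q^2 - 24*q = (q + 4)*(q^3 - q^2 - 6*q) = q*(q + 4)*(q^2 - q - 6) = q*(q - 3)*(q + 4)*(q + 2)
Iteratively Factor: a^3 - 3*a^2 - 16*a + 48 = (a - 4)*(a^2 + a - 12) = (a - 4)*(a - 3)*(a + 4)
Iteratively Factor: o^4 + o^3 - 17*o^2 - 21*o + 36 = (o + 3)*(o^3 - 2*o^2 - 11*o + 12) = (o + 3)^2*(o^2 - 5*o + 4) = (o - 4)*(o + 3)^2*(o - 1)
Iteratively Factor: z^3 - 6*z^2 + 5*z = (z)*(z^2 - 6*z + 5) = z*(z - 5)*(z - 1)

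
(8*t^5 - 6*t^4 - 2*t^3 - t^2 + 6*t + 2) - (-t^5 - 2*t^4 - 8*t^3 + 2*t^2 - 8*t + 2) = 9*t^5 - 4*t^4 + 6*t^3 - 3*t^2 + 14*t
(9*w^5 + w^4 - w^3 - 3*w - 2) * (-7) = -63*w^5 - 7*w^4 + 7*w^3 + 21*w + 14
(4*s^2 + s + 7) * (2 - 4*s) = -16*s^3 + 4*s^2 - 26*s + 14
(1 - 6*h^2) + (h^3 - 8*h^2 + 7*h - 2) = h^3 - 14*h^2 + 7*h - 1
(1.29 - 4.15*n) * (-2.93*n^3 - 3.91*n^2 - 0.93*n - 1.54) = 12.1595*n^4 + 12.4468*n^3 - 1.1844*n^2 + 5.1913*n - 1.9866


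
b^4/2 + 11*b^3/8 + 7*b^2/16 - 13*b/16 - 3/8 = (b/2 + 1)*(b - 3/4)*(b + 1/2)*(b + 1)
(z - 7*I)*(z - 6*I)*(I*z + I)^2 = -z^4 - 2*z^3 + 13*I*z^3 + 41*z^2 + 26*I*z^2 + 84*z + 13*I*z + 42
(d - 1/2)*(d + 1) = d^2 + d/2 - 1/2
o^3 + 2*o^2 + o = o*(o + 1)^2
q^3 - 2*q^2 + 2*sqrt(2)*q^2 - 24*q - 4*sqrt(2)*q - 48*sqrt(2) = (q - 6)*(q + 4)*(q + 2*sqrt(2))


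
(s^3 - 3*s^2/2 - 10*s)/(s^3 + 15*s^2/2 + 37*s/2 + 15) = s*(s - 4)/(s^2 + 5*s + 6)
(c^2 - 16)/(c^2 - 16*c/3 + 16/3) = 3*(c + 4)/(3*c - 4)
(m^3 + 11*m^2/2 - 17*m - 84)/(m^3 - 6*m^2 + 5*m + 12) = (m^2 + 19*m/2 + 21)/(m^2 - 2*m - 3)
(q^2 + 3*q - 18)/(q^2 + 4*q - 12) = (q - 3)/(q - 2)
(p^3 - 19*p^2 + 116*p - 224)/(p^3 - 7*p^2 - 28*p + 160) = (p - 7)/(p + 5)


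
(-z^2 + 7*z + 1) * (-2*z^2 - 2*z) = 2*z^4 - 12*z^3 - 16*z^2 - 2*z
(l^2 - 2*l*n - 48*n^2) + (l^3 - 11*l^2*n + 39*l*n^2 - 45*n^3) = l^3 - 11*l^2*n + l^2 + 39*l*n^2 - 2*l*n - 45*n^3 - 48*n^2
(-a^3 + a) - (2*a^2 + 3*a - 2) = -a^3 - 2*a^2 - 2*a + 2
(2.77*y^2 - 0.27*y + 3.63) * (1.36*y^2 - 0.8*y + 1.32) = 3.7672*y^4 - 2.5832*y^3 + 8.8092*y^2 - 3.2604*y + 4.7916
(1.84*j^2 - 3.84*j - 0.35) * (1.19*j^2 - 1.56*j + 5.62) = 2.1896*j^4 - 7.44*j^3 + 15.9147*j^2 - 21.0348*j - 1.967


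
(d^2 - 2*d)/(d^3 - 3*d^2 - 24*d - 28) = d*(2 - d)/(-d^3 + 3*d^2 + 24*d + 28)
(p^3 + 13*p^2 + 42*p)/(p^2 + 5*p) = (p^2 + 13*p + 42)/(p + 5)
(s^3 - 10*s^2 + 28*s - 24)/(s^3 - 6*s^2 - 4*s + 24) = (s - 2)/(s + 2)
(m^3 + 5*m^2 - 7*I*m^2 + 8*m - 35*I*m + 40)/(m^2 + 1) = (m^2 + m*(5 - 8*I) - 40*I)/(m - I)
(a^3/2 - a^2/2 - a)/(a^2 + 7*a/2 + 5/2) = a*(a - 2)/(2*a + 5)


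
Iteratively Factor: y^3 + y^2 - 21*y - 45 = (y + 3)*(y^2 - 2*y - 15) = (y - 5)*(y + 3)*(y + 3)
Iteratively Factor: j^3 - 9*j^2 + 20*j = (j - 5)*(j^2 - 4*j) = j*(j - 5)*(j - 4)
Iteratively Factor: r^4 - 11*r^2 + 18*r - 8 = (r - 1)*(r^3 + r^2 - 10*r + 8) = (r - 1)*(r + 4)*(r^2 - 3*r + 2) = (r - 2)*(r - 1)*(r + 4)*(r - 1)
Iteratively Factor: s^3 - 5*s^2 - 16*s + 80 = (s - 4)*(s^2 - s - 20) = (s - 4)*(s + 4)*(s - 5)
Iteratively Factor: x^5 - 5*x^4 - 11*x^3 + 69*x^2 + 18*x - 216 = (x - 3)*(x^4 - 2*x^3 - 17*x^2 + 18*x + 72) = (x - 3)*(x + 2)*(x^3 - 4*x^2 - 9*x + 36) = (x - 4)*(x - 3)*(x + 2)*(x^2 - 9) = (x - 4)*(x - 3)*(x + 2)*(x + 3)*(x - 3)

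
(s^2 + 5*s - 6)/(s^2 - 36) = (s - 1)/(s - 6)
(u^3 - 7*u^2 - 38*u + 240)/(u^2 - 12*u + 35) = (u^2 - 2*u - 48)/(u - 7)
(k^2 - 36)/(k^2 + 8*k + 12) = (k - 6)/(k + 2)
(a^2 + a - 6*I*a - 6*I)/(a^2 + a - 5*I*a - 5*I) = (a - 6*I)/(a - 5*I)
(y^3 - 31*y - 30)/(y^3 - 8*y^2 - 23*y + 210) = (y + 1)/(y - 7)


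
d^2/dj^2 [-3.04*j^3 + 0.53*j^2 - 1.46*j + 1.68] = 1.06 - 18.24*j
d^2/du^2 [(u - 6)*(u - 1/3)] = 2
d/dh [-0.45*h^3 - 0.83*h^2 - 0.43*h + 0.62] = -1.35*h^2 - 1.66*h - 0.43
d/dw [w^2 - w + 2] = 2*w - 1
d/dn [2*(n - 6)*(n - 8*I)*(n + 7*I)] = 6*n^2 + 4*n*(-6 - I) + 112 + 12*I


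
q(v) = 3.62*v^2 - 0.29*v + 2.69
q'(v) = 7.24*v - 0.29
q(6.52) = 154.69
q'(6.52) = 46.91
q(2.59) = 26.22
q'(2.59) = 18.46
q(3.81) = 54.13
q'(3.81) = 27.29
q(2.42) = 23.19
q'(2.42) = 17.23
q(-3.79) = 55.79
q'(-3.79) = -27.73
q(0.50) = 3.45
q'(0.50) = 3.33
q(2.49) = 24.41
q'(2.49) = 17.74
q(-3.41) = 45.77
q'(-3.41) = -24.98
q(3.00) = 34.40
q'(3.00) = 21.43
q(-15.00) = 821.54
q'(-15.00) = -108.89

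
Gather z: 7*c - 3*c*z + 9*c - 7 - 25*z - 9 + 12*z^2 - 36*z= 16*c + 12*z^2 + z*(-3*c - 61) - 16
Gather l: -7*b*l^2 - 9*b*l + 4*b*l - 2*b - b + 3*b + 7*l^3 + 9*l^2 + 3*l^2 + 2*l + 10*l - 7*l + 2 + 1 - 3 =7*l^3 + l^2*(12 - 7*b) + l*(5 - 5*b)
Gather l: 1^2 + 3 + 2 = 6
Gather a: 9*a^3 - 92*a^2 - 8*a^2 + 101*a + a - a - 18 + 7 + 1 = 9*a^3 - 100*a^2 + 101*a - 10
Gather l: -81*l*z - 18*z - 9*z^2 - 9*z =-81*l*z - 9*z^2 - 27*z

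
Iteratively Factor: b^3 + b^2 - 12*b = (b - 3)*(b^2 + 4*b) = b*(b - 3)*(b + 4)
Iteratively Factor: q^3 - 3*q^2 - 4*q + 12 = (q - 2)*(q^2 - q - 6) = (q - 3)*(q - 2)*(q + 2)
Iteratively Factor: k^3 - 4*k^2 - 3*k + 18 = (k - 3)*(k^2 - k - 6) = (k - 3)^2*(k + 2)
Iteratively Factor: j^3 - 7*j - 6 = (j - 3)*(j^2 + 3*j + 2) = (j - 3)*(j + 1)*(j + 2)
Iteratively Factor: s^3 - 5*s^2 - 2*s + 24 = (s + 2)*(s^2 - 7*s + 12) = (s - 4)*(s + 2)*(s - 3)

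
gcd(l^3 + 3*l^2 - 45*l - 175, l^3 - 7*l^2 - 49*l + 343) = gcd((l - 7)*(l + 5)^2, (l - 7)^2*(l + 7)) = l - 7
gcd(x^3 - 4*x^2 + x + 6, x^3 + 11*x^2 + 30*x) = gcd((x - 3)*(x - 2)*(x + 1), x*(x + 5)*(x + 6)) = 1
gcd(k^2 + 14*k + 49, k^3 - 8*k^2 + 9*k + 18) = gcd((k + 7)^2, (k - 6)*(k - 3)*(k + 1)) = 1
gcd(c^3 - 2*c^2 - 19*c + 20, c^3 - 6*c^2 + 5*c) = c^2 - 6*c + 5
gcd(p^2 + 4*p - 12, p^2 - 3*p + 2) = p - 2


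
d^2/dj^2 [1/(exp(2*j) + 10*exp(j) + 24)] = 2*(4*(exp(j) + 5)^2*exp(j) - (2*exp(j) + 5)*(exp(2*j) + 10*exp(j) + 24))*exp(j)/(exp(2*j) + 10*exp(j) + 24)^3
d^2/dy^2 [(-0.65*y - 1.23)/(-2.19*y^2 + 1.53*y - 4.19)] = ((0.65*y + 1.23)*(4.38*y - 1.53)*(8.76*y - 3.06) - (8.541*y + 3.3984)*(2.19*y^2 - 1.53*y + 4.19))/(2.19*y^2 - 1.53*y + 4.19)^3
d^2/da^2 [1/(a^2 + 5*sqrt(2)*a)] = 2*(-a*(a + 5*sqrt(2)) + (2*a + 5*sqrt(2))^2)/(a^3*(a + 5*sqrt(2))^3)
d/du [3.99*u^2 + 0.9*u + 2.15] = 7.98*u + 0.9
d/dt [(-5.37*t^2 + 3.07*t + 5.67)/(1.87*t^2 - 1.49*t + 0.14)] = (2.2604*t^2 - 22.7094*t + 8.8781)/(3.4969*t^4 - 5.5726*t^3 + 2.7437*t^2 - 0.4172*t + 0.0196)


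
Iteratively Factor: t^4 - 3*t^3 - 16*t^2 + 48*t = (t - 4)*(t^3 + t^2 - 12*t) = (t - 4)*(t - 3)*(t^2 + 4*t) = (t - 4)*(t - 3)*(t + 4)*(t)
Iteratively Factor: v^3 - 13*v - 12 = (v + 1)*(v^2 - v - 12) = (v + 1)*(v + 3)*(v - 4)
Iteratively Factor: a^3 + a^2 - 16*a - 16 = (a + 1)*(a^2 - 16) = (a - 4)*(a + 1)*(a + 4)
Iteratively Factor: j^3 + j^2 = (j + 1)*(j^2) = j*(j + 1)*(j)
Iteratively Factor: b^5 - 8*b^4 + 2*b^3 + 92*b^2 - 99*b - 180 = (b - 3)*(b^4 - 5*b^3 - 13*b^2 + 53*b + 60) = (b - 5)*(b - 3)*(b^3 - 13*b - 12) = (b - 5)*(b - 4)*(b - 3)*(b^2 + 4*b + 3) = (b - 5)*(b - 4)*(b - 3)*(b + 3)*(b + 1)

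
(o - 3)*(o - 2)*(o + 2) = o^3 - 3*o^2 - 4*o + 12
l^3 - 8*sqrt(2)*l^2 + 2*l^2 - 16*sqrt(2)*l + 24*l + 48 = (l + 2)*(l - 6*sqrt(2))*(l - 2*sqrt(2))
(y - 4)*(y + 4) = y^2 - 16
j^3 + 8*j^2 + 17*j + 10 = (j + 1)*(j + 2)*(j + 5)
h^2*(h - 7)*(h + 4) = h^4 - 3*h^3 - 28*h^2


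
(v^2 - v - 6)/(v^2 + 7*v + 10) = (v - 3)/(v + 5)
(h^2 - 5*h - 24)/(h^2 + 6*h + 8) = (h^2 - 5*h - 24)/(h^2 + 6*h + 8)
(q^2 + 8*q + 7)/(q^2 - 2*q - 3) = (q + 7)/(q - 3)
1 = 1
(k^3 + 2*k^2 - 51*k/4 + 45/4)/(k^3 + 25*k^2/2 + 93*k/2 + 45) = (4*k^2 - 12*k + 9)/(2*(2*k^2 + 15*k + 18))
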